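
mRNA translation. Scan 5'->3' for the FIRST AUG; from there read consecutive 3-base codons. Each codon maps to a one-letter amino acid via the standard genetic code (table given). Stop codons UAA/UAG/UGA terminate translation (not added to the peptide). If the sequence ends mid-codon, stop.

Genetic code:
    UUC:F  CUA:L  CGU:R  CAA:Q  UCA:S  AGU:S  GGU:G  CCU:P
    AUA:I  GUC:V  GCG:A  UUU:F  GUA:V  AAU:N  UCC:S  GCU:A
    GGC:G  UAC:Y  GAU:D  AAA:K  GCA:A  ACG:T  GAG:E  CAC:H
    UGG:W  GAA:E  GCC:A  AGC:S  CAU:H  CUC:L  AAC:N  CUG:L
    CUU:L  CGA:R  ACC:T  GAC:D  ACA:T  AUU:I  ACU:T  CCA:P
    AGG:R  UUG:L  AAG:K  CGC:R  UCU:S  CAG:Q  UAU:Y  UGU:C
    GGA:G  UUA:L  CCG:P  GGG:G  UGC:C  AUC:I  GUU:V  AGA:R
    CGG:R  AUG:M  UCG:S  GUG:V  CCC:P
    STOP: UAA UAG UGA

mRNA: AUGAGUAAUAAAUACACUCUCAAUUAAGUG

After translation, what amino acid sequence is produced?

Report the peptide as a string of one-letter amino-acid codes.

start AUG at pos 0
pos 0: AUG -> M; peptide=M
pos 3: AGU -> S; peptide=MS
pos 6: AAU -> N; peptide=MSN
pos 9: AAA -> K; peptide=MSNK
pos 12: UAC -> Y; peptide=MSNKY
pos 15: ACU -> T; peptide=MSNKYT
pos 18: CUC -> L; peptide=MSNKYTL
pos 21: AAU -> N; peptide=MSNKYTLN
pos 24: UAA -> STOP

Answer: MSNKYTLN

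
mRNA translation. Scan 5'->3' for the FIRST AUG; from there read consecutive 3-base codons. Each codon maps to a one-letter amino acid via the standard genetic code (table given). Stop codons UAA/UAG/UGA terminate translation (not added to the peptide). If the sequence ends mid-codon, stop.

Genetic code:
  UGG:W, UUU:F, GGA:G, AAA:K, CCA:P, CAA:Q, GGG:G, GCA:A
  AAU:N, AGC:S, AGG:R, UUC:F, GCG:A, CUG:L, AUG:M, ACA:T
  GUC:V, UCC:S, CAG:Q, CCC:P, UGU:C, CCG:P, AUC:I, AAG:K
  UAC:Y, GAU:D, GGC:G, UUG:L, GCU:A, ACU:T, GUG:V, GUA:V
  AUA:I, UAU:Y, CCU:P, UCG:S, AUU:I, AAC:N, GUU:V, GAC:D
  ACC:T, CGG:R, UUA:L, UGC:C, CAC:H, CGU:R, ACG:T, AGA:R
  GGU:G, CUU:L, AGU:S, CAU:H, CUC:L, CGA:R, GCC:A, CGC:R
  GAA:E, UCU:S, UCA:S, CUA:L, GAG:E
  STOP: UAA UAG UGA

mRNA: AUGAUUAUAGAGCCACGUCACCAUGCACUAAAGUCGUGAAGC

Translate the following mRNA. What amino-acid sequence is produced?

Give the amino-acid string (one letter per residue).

Answer: MIIEPRHHALKS

Derivation:
start AUG at pos 0
pos 0: AUG -> M; peptide=M
pos 3: AUU -> I; peptide=MI
pos 6: AUA -> I; peptide=MII
pos 9: GAG -> E; peptide=MIIE
pos 12: CCA -> P; peptide=MIIEP
pos 15: CGU -> R; peptide=MIIEPR
pos 18: CAC -> H; peptide=MIIEPRH
pos 21: CAU -> H; peptide=MIIEPRHH
pos 24: GCA -> A; peptide=MIIEPRHHA
pos 27: CUA -> L; peptide=MIIEPRHHAL
pos 30: AAG -> K; peptide=MIIEPRHHALK
pos 33: UCG -> S; peptide=MIIEPRHHALKS
pos 36: UGA -> STOP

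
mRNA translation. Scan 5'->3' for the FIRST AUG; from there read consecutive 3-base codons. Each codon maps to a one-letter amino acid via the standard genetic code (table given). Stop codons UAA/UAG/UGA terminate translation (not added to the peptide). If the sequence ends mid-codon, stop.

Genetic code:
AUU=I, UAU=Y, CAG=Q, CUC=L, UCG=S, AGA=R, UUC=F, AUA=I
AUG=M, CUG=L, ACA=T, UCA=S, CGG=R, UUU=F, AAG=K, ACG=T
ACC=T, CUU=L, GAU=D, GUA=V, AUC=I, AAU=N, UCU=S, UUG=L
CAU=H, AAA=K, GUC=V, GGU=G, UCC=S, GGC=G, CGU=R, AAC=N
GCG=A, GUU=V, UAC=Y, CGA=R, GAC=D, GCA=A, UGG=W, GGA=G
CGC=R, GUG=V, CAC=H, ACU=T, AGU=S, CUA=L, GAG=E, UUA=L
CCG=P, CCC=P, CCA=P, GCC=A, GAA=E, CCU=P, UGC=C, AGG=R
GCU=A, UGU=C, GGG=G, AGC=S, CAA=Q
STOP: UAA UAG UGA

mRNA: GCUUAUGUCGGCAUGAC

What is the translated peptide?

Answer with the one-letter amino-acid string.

start AUG at pos 4
pos 4: AUG -> M; peptide=M
pos 7: UCG -> S; peptide=MS
pos 10: GCA -> A; peptide=MSA
pos 13: UGA -> STOP

Answer: MSA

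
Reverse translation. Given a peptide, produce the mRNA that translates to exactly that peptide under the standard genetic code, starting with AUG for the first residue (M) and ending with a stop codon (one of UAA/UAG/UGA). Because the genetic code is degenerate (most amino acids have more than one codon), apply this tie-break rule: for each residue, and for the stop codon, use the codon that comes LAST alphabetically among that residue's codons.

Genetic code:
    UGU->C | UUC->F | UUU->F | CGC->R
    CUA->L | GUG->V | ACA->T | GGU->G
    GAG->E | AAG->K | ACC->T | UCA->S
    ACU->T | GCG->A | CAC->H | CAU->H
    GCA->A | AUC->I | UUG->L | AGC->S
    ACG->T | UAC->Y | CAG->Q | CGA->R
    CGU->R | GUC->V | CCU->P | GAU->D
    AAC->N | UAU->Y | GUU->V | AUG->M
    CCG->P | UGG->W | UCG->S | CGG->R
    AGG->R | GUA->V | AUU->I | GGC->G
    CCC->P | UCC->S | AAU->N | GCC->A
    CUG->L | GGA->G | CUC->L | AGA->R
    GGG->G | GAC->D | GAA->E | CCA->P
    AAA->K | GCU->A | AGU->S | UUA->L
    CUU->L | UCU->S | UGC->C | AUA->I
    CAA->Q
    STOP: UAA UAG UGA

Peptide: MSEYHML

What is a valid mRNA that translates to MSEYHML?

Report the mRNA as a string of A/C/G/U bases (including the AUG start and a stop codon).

Answer: mRNA: AUGUCUGAGUAUCAUAUGUUGUGA

Derivation:
residue 1: M -> AUG (start codon)
residue 2: S codons sorted = AGC,AGU,UCA,UCC,UCG,UCU -> pick last = UCU
residue 3: E codons sorted = GAA,GAG -> pick last = GAG
residue 4: Y codons sorted = UAC,UAU -> pick last = UAU
residue 5: H codons sorted = CAC,CAU -> pick last = CAU
residue 6: M -> AUG (only codon)
residue 7: L codons sorted = CUA,CUC,CUG,CUU,UUA,UUG -> pick last = UUG
terminator: stop codons sorted = UAA,UAG,UGA -> pick last = UGA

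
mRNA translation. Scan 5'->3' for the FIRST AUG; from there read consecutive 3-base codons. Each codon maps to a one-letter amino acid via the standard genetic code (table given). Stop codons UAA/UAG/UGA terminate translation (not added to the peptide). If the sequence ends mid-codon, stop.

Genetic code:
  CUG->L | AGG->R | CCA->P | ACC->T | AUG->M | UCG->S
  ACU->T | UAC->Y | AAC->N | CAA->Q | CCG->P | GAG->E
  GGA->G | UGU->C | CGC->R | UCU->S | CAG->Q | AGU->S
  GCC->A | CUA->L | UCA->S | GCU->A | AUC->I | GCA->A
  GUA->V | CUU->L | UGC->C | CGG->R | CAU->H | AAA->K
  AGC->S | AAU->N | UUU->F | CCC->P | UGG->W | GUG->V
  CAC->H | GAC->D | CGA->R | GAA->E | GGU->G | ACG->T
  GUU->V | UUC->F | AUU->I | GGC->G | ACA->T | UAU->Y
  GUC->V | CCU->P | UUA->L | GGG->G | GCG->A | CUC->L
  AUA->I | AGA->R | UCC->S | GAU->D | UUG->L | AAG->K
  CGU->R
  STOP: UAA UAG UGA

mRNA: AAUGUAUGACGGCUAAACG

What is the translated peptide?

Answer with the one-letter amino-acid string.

Answer: MYDG

Derivation:
start AUG at pos 1
pos 1: AUG -> M; peptide=M
pos 4: UAU -> Y; peptide=MY
pos 7: GAC -> D; peptide=MYD
pos 10: GGC -> G; peptide=MYDG
pos 13: UAA -> STOP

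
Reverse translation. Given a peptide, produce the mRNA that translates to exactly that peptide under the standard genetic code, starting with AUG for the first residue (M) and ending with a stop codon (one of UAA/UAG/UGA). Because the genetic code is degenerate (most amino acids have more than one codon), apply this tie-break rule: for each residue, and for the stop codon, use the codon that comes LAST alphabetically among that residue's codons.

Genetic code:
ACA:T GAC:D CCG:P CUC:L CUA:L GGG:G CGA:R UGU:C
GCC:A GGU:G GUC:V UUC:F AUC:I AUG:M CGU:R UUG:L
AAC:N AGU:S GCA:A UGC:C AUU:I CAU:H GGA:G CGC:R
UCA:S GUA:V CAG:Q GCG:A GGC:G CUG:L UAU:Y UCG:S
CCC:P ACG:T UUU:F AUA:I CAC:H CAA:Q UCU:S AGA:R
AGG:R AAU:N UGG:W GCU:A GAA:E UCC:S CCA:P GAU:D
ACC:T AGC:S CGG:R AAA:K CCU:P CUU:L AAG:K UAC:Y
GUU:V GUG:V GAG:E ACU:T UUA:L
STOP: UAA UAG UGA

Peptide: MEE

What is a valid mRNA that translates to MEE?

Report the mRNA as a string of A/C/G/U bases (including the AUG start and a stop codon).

residue 1: M -> AUG (start codon)
residue 2: E codons sorted = GAA,GAG -> pick last = GAG
residue 3: E codons sorted = GAA,GAG -> pick last = GAG
terminator: stop codons sorted = UAA,UAG,UGA -> pick last = UGA

Answer: mRNA: AUGGAGGAGUGA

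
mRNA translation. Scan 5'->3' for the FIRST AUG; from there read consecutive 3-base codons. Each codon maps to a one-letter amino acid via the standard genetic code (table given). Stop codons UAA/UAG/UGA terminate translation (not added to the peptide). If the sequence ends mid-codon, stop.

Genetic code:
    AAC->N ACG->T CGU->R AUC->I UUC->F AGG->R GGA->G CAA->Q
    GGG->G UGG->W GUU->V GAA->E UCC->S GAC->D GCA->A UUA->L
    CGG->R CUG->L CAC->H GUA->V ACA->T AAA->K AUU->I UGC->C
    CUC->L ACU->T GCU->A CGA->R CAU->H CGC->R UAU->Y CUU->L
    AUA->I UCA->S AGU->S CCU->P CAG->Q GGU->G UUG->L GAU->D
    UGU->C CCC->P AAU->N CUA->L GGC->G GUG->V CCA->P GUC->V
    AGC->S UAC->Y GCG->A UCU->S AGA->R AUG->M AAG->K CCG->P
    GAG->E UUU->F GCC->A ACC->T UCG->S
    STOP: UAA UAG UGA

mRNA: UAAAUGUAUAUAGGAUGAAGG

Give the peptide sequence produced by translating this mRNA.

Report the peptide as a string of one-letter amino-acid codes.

Answer: MYIG

Derivation:
start AUG at pos 3
pos 3: AUG -> M; peptide=M
pos 6: UAU -> Y; peptide=MY
pos 9: AUA -> I; peptide=MYI
pos 12: GGA -> G; peptide=MYIG
pos 15: UGA -> STOP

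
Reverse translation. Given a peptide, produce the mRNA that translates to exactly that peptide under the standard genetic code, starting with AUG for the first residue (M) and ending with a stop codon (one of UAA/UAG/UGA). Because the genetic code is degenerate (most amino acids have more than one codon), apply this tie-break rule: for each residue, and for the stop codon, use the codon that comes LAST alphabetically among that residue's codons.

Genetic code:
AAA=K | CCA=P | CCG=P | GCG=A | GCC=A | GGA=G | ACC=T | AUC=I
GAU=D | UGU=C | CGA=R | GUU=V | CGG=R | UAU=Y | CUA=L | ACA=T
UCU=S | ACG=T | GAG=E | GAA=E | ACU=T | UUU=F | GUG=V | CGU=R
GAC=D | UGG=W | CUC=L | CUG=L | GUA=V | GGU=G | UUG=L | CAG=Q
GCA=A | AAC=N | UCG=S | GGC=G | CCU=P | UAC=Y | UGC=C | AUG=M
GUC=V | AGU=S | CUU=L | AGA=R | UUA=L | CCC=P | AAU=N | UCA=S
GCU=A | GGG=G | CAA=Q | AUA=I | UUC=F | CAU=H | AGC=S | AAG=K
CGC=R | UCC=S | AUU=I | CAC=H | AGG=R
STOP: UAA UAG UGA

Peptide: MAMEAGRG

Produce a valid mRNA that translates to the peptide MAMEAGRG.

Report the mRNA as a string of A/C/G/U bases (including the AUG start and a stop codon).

Answer: mRNA: AUGGCUAUGGAGGCUGGUCGUGGUUGA

Derivation:
residue 1: M -> AUG (start codon)
residue 2: A codons sorted = GCA,GCC,GCG,GCU -> pick last = GCU
residue 3: M -> AUG (only codon)
residue 4: E codons sorted = GAA,GAG -> pick last = GAG
residue 5: A codons sorted = GCA,GCC,GCG,GCU -> pick last = GCU
residue 6: G codons sorted = GGA,GGC,GGG,GGU -> pick last = GGU
residue 7: R codons sorted = AGA,AGG,CGA,CGC,CGG,CGU -> pick last = CGU
residue 8: G codons sorted = GGA,GGC,GGG,GGU -> pick last = GGU
terminator: stop codons sorted = UAA,UAG,UGA -> pick last = UGA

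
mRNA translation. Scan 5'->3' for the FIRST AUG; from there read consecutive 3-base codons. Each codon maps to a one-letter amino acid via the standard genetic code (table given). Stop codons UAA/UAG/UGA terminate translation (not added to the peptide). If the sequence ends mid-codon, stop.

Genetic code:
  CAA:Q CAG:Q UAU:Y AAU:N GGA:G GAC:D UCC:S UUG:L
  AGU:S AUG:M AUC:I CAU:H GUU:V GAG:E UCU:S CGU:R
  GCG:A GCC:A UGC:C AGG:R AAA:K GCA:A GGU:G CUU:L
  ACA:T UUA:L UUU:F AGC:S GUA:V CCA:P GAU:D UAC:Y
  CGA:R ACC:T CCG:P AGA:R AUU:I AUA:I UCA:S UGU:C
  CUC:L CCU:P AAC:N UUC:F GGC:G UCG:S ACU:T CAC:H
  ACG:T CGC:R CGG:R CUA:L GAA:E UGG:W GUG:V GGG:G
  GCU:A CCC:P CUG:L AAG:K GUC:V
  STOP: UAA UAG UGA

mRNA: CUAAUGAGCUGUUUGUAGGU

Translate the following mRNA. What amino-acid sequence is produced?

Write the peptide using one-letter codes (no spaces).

start AUG at pos 3
pos 3: AUG -> M; peptide=M
pos 6: AGC -> S; peptide=MS
pos 9: UGU -> C; peptide=MSC
pos 12: UUG -> L; peptide=MSCL
pos 15: UAG -> STOP

Answer: MSCL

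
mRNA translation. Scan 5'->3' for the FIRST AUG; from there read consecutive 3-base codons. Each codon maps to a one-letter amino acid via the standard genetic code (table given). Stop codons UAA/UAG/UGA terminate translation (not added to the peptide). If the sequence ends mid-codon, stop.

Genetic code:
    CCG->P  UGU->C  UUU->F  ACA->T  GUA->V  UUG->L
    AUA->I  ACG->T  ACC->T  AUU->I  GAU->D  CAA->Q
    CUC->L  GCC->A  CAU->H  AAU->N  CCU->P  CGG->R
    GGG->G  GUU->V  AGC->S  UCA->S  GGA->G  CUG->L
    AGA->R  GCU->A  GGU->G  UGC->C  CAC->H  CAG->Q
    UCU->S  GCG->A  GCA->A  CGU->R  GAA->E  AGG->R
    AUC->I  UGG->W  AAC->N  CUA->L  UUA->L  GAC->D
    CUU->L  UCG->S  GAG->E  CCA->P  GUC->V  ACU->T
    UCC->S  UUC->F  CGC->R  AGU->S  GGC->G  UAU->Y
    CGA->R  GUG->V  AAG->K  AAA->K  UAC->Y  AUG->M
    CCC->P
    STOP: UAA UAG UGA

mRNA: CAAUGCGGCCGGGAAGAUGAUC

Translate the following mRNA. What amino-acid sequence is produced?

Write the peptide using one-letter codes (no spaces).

Answer: MRPGR

Derivation:
start AUG at pos 2
pos 2: AUG -> M; peptide=M
pos 5: CGG -> R; peptide=MR
pos 8: CCG -> P; peptide=MRP
pos 11: GGA -> G; peptide=MRPG
pos 14: AGA -> R; peptide=MRPGR
pos 17: UGA -> STOP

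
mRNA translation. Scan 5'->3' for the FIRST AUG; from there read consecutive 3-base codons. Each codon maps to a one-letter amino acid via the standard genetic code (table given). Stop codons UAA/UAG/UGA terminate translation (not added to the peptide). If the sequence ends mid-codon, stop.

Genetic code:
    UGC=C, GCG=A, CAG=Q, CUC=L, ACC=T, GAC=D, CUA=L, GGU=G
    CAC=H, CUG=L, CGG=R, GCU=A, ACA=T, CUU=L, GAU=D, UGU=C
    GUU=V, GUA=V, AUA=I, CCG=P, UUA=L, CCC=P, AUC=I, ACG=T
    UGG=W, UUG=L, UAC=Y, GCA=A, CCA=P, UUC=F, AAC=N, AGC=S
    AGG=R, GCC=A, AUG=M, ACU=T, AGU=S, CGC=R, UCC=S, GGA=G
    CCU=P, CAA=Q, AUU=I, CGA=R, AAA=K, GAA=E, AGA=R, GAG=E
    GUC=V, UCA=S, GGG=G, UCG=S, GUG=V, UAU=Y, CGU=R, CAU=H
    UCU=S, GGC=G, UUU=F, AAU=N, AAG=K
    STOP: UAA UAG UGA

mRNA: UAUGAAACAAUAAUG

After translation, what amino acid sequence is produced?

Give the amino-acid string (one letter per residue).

Answer: MKQ

Derivation:
start AUG at pos 1
pos 1: AUG -> M; peptide=M
pos 4: AAA -> K; peptide=MK
pos 7: CAA -> Q; peptide=MKQ
pos 10: UAA -> STOP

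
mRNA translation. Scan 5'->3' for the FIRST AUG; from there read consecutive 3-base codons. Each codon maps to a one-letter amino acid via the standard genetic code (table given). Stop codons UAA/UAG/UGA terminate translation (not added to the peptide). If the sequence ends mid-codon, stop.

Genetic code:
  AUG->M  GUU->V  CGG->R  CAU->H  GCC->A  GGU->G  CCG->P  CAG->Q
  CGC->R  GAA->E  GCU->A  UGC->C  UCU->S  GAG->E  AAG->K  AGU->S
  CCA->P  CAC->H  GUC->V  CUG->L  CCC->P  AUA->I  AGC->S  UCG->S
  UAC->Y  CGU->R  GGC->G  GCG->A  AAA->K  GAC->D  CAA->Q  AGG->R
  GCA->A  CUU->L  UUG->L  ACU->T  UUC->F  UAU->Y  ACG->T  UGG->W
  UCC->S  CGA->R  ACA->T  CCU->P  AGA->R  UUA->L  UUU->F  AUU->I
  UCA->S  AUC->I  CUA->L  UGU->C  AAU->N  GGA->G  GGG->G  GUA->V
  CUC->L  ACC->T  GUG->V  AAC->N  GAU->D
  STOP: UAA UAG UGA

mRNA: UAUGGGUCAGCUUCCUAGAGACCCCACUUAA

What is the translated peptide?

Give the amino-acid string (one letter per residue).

Answer: MGQLPRDPT

Derivation:
start AUG at pos 1
pos 1: AUG -> M; peptide=M
pos 4: GGU -> G; peptide=MG
pos 7: CAG -> Q; peptide=MGQ
pos 10: CUU -> L; peptide=MGQL
pos 13: CCU -> P; peptide=MGQLP
pos 16: AGA -> R; peptide=MGQLPR
pos 19: GAC -> D; peptide=MGQLPRD
pos 22: CCC -> P; peptide=MGQLPRDP
pos 25: ACU -> T; peptide=MGQLPRDPT
pos 28: UAA -> STOP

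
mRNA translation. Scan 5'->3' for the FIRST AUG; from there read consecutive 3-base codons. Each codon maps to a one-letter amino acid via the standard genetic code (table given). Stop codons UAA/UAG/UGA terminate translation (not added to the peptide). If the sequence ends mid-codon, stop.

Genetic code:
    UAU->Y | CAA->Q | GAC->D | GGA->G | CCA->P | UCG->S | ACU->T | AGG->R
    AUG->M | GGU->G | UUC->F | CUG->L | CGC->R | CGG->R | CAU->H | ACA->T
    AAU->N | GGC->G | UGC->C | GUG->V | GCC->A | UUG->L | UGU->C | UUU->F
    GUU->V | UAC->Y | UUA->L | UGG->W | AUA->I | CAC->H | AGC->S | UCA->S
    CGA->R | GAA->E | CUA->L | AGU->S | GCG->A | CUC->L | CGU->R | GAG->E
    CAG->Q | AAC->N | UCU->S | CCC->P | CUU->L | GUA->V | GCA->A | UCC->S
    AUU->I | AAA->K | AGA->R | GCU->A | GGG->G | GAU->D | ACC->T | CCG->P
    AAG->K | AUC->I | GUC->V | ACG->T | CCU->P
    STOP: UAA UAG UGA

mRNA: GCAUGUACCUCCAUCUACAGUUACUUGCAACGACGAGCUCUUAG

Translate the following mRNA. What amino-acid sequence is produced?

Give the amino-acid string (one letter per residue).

Answer: MYLHLQLLATTSS

Derivation:
start AUG at pos 2
pos 2: AUG -> M; peptide=M
pos 5: UAC -> Y; peptide=MY
pos 8: CUC -> L; peptide=MYL
pos 11: CAU -> H; peptide=MYLH
pos 14: CUA -> L; peptide=MYLHL
pos 17: CAG -> Q; peptide=MYLHLQ
pos 20: UUA -> L; peptide=MYLHLQL
pos 23: CUU -> L; peptide=MYLHLQLL
pos 26: GCA -> A; peptide=MYLHLQLLA
pos 29: ACG -> T; peptide=MYLHLQLLAT
pos 32: ACG -> T; peptide=MYLHLQLLATT
pos 35: AGC -> S; peptide=MYLHLQLLATTS
pos 38: UCU -> S; peptide=MYLHLQLLATTSS
pos 41: UAG -> STOP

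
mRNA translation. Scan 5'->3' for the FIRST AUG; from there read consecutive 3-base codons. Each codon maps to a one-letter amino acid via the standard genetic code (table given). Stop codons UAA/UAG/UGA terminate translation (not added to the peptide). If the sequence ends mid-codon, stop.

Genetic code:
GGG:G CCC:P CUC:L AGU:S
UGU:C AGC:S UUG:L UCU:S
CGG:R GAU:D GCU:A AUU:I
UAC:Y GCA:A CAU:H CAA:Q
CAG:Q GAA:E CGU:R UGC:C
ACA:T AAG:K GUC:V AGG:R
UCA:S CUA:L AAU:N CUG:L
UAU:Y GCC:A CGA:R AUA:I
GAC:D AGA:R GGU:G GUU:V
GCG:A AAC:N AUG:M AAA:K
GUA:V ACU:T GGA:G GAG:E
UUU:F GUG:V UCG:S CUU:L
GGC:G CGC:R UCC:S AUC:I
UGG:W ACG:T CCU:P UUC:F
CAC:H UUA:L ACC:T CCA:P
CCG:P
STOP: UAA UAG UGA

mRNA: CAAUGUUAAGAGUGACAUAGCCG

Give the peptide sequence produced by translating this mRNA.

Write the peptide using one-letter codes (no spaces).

start AUG at pos 2
pos 2: AUG -> M; peptide=M
pos 5: UUA -> L; peptide=ML
pos 8: AGA -> R; peptide=MLR
pos 11: GUG -> V; peptide=MLRV
pos 14: ACA -> T; peptide=MLRVT
pos 17: UAG -> STOP

Answer: MLRVT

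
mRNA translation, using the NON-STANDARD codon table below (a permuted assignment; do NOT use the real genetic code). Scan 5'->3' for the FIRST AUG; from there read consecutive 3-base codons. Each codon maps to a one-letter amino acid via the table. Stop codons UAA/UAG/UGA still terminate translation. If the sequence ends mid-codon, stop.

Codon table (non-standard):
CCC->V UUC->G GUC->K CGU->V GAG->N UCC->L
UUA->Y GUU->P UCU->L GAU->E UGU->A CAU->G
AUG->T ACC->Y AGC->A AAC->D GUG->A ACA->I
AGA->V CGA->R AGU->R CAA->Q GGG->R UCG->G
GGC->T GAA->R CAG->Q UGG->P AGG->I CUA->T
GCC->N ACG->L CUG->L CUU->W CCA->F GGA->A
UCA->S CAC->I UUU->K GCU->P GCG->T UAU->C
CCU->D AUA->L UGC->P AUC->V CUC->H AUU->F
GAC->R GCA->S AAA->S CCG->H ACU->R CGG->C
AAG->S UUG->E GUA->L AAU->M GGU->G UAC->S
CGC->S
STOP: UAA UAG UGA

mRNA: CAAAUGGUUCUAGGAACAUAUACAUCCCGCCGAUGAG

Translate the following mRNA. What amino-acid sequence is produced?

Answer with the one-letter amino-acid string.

start AUG at pos 3
pos 3: AUG -> T; peptide=T
pos 6: GUU -> P; peptide=TP
pos 9: CUA -> T; peptide=TPT
pos 12: GGA -> A; peptide=TPTA
pos 15: ACA -> I; peptide=TPTAI
pos 18: UAU -> C; peptide=TPTAIC
pos 21: ACA -> I; peptide=TPTAICI
pos 24: UCC -> L; peptide=TPTAICIL
pos 27: CGC -> S; peptide=TPTAICILS
pos 30: CGA -> R; peptide=TPTAICILSR
pos 33: UGA -> STOP

Answer: TPTAICILSR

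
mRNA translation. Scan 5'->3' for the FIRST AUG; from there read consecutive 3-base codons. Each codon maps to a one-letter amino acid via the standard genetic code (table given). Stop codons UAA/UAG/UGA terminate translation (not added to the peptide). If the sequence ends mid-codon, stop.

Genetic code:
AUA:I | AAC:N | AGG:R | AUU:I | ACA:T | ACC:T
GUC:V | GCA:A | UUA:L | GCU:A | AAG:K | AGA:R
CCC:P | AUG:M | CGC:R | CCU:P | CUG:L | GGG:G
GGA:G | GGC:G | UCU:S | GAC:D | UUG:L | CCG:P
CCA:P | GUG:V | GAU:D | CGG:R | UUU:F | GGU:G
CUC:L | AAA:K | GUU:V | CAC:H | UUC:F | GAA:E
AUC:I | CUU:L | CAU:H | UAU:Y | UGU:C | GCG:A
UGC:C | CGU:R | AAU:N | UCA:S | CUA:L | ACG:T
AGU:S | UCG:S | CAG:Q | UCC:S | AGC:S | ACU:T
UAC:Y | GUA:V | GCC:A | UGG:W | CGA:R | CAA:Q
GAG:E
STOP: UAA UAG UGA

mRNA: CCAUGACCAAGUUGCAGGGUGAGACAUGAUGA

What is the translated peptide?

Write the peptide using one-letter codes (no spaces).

start AUG at pos 2
pos 2: AUG -> M; peptide=M
pos 5: ACC -> T; peptide=MT
pos 8: AAG -> K; peptide=MTK
pos 11: UUG -> L; peptide=MTKL
pos 14: CAG -> Q; peptide=MTKLQ
pos 17: GGU -> G; peptide=MTKLQG
pos 20: GAG -> E; peptide=MTKLQGE
pos 23: ACA -> T; peptide=MTKLQGET
pos 26: UGA -> STOP

Answer: MTKLQGET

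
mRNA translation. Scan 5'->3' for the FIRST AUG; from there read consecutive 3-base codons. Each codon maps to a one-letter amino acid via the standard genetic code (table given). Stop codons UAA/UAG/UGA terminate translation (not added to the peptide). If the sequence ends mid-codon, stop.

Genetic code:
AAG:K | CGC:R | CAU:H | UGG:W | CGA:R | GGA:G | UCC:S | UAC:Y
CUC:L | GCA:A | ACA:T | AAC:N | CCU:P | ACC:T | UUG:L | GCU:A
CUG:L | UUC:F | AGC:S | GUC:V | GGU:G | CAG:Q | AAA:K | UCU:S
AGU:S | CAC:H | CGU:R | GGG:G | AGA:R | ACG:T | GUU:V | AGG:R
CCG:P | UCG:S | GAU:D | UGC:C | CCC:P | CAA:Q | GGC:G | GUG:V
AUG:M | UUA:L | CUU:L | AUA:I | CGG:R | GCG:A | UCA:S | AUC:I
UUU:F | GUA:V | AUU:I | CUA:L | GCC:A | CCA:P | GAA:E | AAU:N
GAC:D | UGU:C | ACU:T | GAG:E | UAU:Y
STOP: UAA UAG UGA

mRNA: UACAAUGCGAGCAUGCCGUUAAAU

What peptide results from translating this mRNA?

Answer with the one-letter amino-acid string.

Answer: MRACR

Derivation:
start AUG at pos 4
pos 4: AUG -> M; peptide=M
pos 7: CGA -> R; peptide=MR
pos 10: GCA -> A; peptide=MRA
pos 13: UGC -> C; peptide=MRAC
pos 16: CGU -> R; peptide=MRACR
pos 19: UAA -> STOP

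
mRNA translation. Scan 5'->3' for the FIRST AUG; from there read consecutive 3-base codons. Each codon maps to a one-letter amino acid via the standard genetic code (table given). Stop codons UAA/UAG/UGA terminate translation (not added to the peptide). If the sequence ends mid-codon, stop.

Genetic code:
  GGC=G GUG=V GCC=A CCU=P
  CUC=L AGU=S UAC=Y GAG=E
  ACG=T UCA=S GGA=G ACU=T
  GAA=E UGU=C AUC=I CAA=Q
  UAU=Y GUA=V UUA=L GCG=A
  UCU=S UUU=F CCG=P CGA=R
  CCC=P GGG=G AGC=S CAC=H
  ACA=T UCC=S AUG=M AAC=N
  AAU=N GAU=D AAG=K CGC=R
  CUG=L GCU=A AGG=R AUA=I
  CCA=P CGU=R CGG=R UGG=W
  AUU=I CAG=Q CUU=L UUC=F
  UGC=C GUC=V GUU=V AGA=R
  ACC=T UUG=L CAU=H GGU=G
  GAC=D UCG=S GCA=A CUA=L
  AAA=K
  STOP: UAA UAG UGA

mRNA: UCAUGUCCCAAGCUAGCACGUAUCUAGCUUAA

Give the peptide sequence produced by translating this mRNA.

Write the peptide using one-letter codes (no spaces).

start AUG at pos 2
pos 2: AUG -> M; peptide=M
pos 5: UCC -> S; peptide=MS
pos 8: CAA -> Q; peptide=MSQ
pos 11: GCU -> A; peptide=MSQA
pos 14: AGC -> S; peptide=MSQAS
pos 17: ACG -> T; peptide=MSQAST
pos 20: UAU -> Y; peptide=MSQASTY
pos 23: CUA -> L; peptide=MSQASTYL
pos 26: GCU -> A; peptide=MSQASTYLA
pos 29: UAA -> STOP

Answer: MSQASTYLA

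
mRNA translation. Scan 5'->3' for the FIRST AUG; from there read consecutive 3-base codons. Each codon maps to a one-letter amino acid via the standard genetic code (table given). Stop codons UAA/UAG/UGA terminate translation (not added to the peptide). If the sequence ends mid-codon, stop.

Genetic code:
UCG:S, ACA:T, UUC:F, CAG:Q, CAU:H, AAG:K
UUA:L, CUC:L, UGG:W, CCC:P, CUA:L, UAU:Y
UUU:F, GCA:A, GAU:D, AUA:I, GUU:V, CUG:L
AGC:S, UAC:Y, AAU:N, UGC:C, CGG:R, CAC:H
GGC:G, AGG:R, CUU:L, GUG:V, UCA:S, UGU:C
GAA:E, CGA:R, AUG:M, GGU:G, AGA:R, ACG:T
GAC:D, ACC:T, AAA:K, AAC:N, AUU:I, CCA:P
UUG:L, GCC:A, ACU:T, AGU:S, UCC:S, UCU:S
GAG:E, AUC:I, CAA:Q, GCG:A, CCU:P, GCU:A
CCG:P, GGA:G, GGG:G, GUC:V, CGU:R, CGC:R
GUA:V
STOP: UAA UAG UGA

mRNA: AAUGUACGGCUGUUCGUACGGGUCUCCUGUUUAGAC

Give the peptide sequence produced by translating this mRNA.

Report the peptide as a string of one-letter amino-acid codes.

Answer: MYGCSYGSPV

Derivation:
start AUG at pos 1
pos 1: AUG -> M; peptide=M
pos 4: UAC -> Y; peptide=MY
pos 7: GGC -> G; peptide=MYG
pos 10: UGU -> C; peptide=MYGC
pos 13: UCG -> S; peptide=MYGCS
pos 16: UAC -> Y; peptide=MYGCSY
pos 19: GGG -> G; peptide=MYGCSYG
pos 22: UCU -> S; peptide=MYGCSYGS
pos 25: CCU -> P; peptide=MYGCSYGSP
pos 28: GUU -> V; peptide=MYGCSYGSPV
pos 31: UAG -> STOP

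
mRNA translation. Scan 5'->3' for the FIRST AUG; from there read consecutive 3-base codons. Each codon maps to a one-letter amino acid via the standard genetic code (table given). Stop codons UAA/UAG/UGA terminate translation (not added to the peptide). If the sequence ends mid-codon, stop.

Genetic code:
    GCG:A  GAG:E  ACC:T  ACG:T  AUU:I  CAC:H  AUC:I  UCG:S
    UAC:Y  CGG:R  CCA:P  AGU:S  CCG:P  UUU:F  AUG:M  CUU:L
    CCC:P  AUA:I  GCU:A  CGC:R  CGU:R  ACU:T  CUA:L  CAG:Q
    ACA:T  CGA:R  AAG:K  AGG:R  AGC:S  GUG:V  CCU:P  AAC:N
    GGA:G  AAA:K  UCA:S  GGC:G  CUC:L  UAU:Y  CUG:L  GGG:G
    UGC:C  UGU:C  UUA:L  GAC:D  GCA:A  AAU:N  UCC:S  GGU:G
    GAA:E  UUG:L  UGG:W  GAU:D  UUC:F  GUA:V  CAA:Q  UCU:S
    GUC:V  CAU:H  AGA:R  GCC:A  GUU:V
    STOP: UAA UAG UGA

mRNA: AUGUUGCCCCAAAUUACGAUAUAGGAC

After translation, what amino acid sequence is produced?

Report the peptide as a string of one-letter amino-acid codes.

start AUG at pos 0
pos 0: AUG -> M; peptide=M
pos 3: UUG -> L; peptide=ML
pos 6: CCC -> P; peptide=MLP
pos 9: CAA -> Q; peptide=MLPQ
pos 12: AUU -> I; peptide=MLPQI
pos 15: ACG -> T; peptide=MLPQIT
pos 18: AUA -> I; peptide=MLPQITI
pos 21: UAG -> STOP

Answer: MLPQITI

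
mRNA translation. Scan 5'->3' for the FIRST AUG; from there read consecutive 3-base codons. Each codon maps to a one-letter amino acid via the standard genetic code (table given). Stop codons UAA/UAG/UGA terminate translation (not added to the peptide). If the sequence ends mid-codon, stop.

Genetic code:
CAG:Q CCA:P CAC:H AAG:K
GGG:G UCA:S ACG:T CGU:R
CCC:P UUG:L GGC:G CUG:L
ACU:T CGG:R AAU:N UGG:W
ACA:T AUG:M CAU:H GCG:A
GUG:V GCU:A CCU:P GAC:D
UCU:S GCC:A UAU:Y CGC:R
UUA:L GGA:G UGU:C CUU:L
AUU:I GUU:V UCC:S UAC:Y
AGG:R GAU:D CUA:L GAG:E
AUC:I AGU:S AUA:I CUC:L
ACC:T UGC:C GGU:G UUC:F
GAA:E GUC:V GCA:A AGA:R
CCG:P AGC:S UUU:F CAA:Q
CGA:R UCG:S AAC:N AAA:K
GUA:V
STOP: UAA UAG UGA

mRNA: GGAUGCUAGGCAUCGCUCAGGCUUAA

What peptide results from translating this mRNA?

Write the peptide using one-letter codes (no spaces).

Answer: MLGIAQA

Derivation:
start AUG at pos 2
pos 2: AUG -> M; peptide=M
pos 5: CUA -> L; peptide=ML
pos 8: GGC -> G; peptide=MLG
pos 11: AUC -> I; peptide=MLGI
pos 14: GCU -> A; peptide=MLGIA
pos 17: CAG -> Q; peptide=MLGIAQ
pos 20: GCU -> A; peptide=MLGIAQA
pos 23: UAA -> STOP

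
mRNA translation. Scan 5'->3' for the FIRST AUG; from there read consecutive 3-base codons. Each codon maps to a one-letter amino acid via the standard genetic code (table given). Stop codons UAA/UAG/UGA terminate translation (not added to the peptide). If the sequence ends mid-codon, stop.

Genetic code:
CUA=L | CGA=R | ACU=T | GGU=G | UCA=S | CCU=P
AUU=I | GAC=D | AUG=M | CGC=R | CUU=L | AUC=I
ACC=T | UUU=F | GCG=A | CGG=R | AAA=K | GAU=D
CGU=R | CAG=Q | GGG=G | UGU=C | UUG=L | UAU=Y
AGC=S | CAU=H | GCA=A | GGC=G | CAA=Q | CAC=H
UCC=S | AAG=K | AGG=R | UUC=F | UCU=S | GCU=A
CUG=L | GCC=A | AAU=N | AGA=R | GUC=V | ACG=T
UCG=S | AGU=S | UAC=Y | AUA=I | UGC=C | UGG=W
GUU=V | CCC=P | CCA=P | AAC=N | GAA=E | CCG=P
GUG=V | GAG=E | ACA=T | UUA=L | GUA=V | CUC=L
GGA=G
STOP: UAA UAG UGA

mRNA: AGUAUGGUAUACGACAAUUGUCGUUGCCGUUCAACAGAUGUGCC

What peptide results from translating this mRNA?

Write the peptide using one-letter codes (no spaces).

start AUG at pos 3
pos 3: AUG -> M; peptide=M
pos 6: GUA -> V; peptide=MV
pos 9: UAC -> Y; peptide=MVY
pos 12: GAC -> D; peptide=MVYD
pos 15: AAU -> N; peptide=MVYDN
pos 18: UGU -> C; peptide=MVYDNC
pos 21: CGU -> R; peptide=MVYDNCR
pos 24: UGC -> C; peptide=MVYDNCRC
pos 27: CGU -> R; peptide=MVYDNCRCR
pos 30: UCA -> S; peptide=MVYDNCRCRS
pos 33: ACA -> T; peptide=MVYDNCRCRST
pos 36: GAU -> D; peptide=MVYDNCRCRSTD
pos 39: GUG -> V; peptide=MVYDNCRCRSTDV
pos 42: only 2 nt remain (<3), stop (end of mRNA)

Answer: MVYDNCRCRSTDV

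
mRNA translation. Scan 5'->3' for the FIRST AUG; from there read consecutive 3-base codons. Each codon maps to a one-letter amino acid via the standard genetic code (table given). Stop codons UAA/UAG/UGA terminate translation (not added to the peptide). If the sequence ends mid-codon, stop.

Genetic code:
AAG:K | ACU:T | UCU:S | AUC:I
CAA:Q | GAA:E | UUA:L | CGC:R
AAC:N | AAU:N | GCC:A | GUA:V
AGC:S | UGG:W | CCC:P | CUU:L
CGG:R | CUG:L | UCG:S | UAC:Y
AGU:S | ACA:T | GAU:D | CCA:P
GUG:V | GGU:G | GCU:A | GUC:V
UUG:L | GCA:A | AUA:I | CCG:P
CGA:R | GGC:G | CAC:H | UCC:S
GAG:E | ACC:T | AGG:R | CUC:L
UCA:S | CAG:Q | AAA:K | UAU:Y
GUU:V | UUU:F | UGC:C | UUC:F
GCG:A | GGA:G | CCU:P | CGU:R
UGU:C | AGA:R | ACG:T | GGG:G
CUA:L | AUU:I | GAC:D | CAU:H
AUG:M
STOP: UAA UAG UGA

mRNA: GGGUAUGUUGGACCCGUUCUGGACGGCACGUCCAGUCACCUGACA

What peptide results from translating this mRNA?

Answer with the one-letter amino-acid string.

Answer: MLDPFWTARPVT

Derivation:
start AUG at pos 4
pos 4: AUG -> M; peptide=M
pos 7: UUG -> L; peptide=ML
pos 10: GAC -> D; peptide=MLD
pos 13: CCG -> P; peptide=MLDP
pos 16: UUC -> F; peptide=MLDPF
pos 19: UGG -> W; peptide=MLDPFW
pos 22: ACG -> T; peptide=MLDPFWT
pos 25: GCA -> A; peptide=MLDPFWTA
pos 28: CGU -> R; peptide=MLDPFWTAR
pos 31: CCA -> P; peptide=MLDPFWTARP
pos 34: GUC -> V; peptide=MLDPFWTARPV
pos 37: ACC -> T; peptide=MLDPFWTARPVT
pos 40: UGA -> STOP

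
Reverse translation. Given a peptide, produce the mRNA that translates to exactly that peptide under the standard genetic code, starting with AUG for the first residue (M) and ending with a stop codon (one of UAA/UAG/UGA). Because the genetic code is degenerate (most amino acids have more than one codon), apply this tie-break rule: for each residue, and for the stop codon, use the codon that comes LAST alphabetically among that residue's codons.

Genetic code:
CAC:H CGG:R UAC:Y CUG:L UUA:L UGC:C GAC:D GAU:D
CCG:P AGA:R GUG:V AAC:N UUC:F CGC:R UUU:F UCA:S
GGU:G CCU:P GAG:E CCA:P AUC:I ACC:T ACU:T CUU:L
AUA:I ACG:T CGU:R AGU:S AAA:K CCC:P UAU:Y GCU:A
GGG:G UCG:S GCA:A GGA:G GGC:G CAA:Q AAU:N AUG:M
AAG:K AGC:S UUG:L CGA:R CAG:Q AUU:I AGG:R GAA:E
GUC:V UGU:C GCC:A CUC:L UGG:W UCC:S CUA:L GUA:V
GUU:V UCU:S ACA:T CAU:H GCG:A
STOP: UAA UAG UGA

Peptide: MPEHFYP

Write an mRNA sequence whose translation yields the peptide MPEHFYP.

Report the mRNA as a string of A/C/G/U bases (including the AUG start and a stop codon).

Answer: mRNA: AUGCCUGAGCAUUUUUAUCCUUGA

Derivation:
residue 1: M -> AUG (start codon)
residue 2: P codons sorted = CCA,CCC,CCG,CCU -> pick last = CCU
residue 3: E codons sorted = GAA,GAG -> pick last = GAG
residue 4: H codons sorted = CAC,CAU -> pick last = CAU
residue 5: F codons sorted = UUC,UUU -> pick last = UUU
residue 6: Y codons sorted = UAC,UAU -> pick last = UAU
residue 7: P codons sorted = CCA,CCC,CCG,CCU -> pick last = CCU
terminator: stop codons sorted = UAA,UAG,UGA -> pick last = UGA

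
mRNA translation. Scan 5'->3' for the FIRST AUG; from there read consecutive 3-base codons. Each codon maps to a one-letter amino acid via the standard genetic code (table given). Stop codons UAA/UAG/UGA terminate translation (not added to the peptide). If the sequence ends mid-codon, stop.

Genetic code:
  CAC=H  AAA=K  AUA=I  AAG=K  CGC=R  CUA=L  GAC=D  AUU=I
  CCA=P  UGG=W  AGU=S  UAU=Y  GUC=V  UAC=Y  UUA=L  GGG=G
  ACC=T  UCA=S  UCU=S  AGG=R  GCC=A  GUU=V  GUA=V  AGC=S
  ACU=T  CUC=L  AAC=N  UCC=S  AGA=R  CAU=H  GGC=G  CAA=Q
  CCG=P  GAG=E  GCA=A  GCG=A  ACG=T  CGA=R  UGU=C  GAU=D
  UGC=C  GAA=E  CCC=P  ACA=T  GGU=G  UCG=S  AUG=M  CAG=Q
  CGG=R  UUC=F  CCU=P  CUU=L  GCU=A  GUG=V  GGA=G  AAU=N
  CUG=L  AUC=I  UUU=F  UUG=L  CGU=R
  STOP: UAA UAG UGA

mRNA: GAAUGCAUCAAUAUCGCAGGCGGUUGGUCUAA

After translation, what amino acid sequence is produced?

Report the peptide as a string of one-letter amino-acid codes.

start AUG at pos 2
pos 2: AUG -> M; peptide=M
pos 5: CAU -> H; peptide=MH
pos 8: CAA -> Q; peptide=MHQ
pos 11: UAU -> Y; peptide=MHQY
pos 14: CGC -> R; peptide=MHQYR
pos 17: AGG -> R; peptide=MHQYRR
pos 20: CGG -> R; peptide=MHQYRRR
pos 23: UUG -> L; peptide=MHQYRRRL
pos 26: GUC -> V; peptide=MHQYRRRLV
pos 29: UAA -> STOP

Answer: MHQYRRRLV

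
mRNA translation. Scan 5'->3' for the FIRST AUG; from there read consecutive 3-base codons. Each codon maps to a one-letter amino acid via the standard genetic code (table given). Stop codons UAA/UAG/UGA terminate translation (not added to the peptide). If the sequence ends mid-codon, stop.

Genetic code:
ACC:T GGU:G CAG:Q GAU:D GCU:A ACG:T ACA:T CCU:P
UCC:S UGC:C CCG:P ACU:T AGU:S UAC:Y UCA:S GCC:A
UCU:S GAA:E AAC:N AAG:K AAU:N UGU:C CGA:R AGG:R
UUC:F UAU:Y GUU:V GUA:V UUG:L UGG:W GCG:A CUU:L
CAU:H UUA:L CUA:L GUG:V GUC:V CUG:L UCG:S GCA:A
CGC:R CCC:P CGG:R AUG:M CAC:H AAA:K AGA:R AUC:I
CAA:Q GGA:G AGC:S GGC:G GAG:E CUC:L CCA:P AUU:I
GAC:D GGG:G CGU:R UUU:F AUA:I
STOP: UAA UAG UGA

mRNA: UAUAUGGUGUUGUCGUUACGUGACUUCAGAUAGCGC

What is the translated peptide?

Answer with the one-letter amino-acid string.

start AUG at pos 3
pos 3: AUG -> M; peptide=M
pos 6: GUG -> V; peptide=MV
pos 9: UUG -> L; peptide=MVL
pos 12: UCG -> S; peptide=MVLS
pos 15: UUA -> L; peptide=MVLSL
pos 18: CGU -> R; peptide=MVLSLR
pos 21: GAC -> D; peptide=MVLSLRD
pos 24: UUC -> F; peptide=MVLSLRDF
pos 27: AGA -> R; peptide=MVLSLRDFR
pos 30: UAG -> STOP

Answer: MVLSLRDFR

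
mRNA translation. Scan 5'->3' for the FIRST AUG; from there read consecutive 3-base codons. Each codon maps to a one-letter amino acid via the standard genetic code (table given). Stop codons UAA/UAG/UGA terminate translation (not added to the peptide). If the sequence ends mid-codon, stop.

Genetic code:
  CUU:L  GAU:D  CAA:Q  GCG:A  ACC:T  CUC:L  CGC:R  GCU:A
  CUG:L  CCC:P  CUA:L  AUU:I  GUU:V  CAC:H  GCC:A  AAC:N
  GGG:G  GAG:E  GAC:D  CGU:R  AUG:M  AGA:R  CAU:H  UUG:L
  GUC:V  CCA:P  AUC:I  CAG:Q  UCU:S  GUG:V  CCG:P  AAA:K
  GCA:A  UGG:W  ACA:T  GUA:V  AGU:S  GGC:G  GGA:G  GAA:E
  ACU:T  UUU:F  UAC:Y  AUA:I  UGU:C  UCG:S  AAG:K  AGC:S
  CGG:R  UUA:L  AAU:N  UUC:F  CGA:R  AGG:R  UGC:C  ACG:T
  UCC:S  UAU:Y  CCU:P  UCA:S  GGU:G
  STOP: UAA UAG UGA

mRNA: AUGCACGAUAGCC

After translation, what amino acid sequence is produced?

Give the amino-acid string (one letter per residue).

start AUG at pos 0
pos 0: AUG -> M; peptide=M
pos 3: CAC -> H; peptide=MH
pos 6: GAU -> D; peptide=MHD
pos 9: AGC -> S; peptide=MHDS
pos 12: only 1 nt remain (<3), stop (end of mRNA)

Answer: MHDS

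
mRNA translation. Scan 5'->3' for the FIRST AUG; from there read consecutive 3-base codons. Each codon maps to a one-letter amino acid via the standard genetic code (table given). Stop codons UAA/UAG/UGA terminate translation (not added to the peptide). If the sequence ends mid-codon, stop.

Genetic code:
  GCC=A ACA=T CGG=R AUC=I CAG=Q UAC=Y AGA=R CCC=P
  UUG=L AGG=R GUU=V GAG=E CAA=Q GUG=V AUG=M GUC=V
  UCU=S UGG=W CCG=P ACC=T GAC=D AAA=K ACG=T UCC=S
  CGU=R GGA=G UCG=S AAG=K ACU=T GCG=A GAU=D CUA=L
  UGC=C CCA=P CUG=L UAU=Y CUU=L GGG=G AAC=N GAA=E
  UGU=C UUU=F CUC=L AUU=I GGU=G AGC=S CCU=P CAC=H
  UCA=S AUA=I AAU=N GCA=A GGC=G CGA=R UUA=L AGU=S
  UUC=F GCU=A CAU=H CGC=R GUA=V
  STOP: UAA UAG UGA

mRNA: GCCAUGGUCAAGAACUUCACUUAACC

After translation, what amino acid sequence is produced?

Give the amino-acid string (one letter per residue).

Answer: MVKNFT

Derivation:
start AUG at pos 3
pos 3: AUG -> M; peptide=M
pos 6: GUC -> V; peptide=MV
pos 9: AAG -> K; peptide=MVK
pos 12: AAC -> N; peptide=MVKN
pos 15: UUC -> F; peptide=MVKNF
pos 18: ACU -> T; peptide=MVKNFT
pos 21: UAA -> STOP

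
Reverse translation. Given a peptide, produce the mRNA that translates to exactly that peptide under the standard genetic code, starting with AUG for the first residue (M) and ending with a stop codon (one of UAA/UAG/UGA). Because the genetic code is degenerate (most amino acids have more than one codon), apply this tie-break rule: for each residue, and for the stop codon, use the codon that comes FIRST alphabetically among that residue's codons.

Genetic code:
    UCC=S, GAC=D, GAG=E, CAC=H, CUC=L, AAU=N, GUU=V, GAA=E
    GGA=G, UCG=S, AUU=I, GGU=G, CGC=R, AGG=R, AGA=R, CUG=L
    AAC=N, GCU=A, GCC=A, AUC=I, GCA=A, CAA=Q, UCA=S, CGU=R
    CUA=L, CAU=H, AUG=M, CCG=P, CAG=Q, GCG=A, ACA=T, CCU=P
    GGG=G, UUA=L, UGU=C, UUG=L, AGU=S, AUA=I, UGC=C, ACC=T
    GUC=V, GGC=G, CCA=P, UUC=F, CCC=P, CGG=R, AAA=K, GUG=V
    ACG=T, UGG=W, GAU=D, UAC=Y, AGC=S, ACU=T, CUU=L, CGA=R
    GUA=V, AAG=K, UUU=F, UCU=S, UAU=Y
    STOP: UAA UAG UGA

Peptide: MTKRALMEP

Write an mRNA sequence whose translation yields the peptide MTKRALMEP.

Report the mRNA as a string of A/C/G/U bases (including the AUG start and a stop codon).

Answer: mRNA: AUGACAAAAAGAGCACUAAUGGAACCAUAA

Derivation:
residue 1: M -> AUG (start codon)
residue 2: T codons sorted = ACA,ACC,ACG,ACU -> pick first = ACA
residue 3: K codons sorted = AAA,AAG -> pick first = AAA
residue 4: R codons sorted = AGA,AGG,CGA,CGC,CGG,CGU -> pick first = AGA
residue 5: A codons sorted = GCA,GCC,GCG,GCU -> pick first = GCA
residue 6: L codons sorted = CUA,CUC,CUG,CUU,UUA,UUG -> pick first = CUA
residue 7: M -> AUG (only codon)
residue 8: E codons sorted = GAA,GAG -> pick first = GAA
residue 9: P codons sorted = CCA,CCC,CCG,CCU -> pick first = CCA
terminator: stop codons sorted = UAA,UAG,UGA -> pick first = UAA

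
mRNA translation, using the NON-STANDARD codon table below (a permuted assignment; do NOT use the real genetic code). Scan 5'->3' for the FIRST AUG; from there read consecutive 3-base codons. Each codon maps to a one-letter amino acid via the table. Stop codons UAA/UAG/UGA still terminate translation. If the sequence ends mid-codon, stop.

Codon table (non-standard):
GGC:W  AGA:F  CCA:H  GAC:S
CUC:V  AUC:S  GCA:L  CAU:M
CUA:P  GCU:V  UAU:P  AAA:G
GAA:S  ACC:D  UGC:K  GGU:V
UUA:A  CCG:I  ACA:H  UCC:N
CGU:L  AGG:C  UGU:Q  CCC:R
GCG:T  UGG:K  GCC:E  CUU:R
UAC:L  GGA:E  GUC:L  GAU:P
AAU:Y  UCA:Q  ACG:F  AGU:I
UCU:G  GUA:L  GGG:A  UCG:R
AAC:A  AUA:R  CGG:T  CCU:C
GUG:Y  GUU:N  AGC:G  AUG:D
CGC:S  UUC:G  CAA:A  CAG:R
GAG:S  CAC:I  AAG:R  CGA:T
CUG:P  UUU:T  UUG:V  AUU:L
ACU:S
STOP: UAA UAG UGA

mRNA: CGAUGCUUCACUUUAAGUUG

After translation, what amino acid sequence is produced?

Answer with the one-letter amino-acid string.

start AUG at pos 2
pos 2: AUG -> D; peptide=D
pos 5: CUU -> R; peptide=DR
pos 8: CAC -> I; peptide=DRI
pos 11: UUU -> T; peptide=DRIT
pos 14: AAG -> R; peptide=DRITR
pos 17: UUG -> V; peptide=DRITRV
pos 20: only 0 nt remain (<3), stop (end of mRNA)

Answer: DRITRV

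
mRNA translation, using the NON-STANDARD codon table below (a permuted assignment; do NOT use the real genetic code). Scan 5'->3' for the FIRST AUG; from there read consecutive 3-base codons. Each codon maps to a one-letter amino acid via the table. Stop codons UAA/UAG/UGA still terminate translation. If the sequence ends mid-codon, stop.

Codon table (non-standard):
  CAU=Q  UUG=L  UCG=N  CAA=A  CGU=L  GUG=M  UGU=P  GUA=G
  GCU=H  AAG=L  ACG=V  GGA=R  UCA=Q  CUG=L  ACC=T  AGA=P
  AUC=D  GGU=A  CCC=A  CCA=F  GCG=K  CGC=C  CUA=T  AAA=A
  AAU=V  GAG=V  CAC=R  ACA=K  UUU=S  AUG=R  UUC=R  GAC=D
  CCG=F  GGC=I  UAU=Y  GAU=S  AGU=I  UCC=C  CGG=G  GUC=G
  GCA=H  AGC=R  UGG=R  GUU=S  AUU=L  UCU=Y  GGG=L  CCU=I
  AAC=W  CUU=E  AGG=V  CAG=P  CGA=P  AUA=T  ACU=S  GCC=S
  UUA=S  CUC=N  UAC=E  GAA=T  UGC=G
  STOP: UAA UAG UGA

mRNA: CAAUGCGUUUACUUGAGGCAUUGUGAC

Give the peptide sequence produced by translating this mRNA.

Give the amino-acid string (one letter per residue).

start AUG at pos 2
pos 2: AUG -> R; peptide=R
pos 5: CGU -> L; peptide=RL
pos 8: UUA -> S; peptide=RLS
pos 11: CUU -> E; peptide=RLSE
pos 14: GAG -> V; peptide=RLSEV
pos 17: GCA -> H; peptide=RLSEVH
pos 20: UUG -> L; peptide=RLSEVHL
pos 23: UGA -> STOP

Answer: RLSEVHL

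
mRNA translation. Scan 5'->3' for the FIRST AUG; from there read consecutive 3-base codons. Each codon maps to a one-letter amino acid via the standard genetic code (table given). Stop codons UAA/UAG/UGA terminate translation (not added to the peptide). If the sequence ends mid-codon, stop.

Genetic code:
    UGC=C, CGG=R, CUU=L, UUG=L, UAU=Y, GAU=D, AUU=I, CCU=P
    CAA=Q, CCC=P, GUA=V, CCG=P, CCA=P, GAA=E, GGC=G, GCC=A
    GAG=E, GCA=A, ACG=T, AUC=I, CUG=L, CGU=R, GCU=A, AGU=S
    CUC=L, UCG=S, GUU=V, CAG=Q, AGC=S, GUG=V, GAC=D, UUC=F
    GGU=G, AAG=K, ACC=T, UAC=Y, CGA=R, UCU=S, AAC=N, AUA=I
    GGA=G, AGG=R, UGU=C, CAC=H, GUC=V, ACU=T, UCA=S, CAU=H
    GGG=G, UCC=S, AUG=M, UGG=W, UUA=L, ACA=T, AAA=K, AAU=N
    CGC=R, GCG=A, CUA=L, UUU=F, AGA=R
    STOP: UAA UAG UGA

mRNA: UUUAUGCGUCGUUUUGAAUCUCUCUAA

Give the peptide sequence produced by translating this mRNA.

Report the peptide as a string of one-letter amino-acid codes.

Answer: MRRFESL

Derivation:
start AUG at pos 3
pos 3: AUG -> M; peptide=M
pos 6: CGU -> R; peptide=MR
pos 9: CGU -> R; peptide=MRR
pos 12: UUU -> F; peptide=MRRF
pos 15: GAA -> E; peptide=MRRFE
pos 18: UCU -> S; peptide=MRRFES
pos 21: CUC -> L; peptide=MRRFESL
pos 24: UAA -> STOP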